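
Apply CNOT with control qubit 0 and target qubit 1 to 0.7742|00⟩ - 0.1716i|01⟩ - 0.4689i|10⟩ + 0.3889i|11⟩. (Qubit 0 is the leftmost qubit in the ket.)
0.7742|00⟩ - 0.1716i|01⟩ + 0.3889i|10⟩ - 0.4689i|11⟩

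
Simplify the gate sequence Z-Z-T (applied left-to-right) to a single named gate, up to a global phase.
T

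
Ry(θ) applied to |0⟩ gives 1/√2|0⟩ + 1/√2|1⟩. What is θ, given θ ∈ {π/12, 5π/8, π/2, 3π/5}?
π/2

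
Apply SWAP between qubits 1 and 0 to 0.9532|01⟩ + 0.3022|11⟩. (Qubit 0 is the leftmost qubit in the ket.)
0.9532|10⟩ + 0.3022|11⟩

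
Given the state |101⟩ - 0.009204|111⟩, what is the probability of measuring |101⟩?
1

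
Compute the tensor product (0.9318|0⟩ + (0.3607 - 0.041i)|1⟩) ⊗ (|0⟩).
0.9318|00⟩ + (0.3607 - 0.041i)|10⟩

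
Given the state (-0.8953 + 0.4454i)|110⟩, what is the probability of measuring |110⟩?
0.9999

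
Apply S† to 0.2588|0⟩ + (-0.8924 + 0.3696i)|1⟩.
0.2588|0⟩ + (0.3696 + 0.8924i)|1⟩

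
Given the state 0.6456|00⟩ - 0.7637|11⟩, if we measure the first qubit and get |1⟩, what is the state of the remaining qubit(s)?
-|1⟩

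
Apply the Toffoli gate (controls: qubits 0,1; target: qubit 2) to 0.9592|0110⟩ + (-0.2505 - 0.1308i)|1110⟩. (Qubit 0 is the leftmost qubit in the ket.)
0.9592|0110⟩ + (-0.2505 - 0.1308i)|1100⟩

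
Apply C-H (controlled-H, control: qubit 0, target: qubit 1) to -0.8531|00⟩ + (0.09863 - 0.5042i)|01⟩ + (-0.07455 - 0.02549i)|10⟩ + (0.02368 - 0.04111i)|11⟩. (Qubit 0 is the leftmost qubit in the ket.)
-0.8531|00⟩ + (0.09863 - 0.5042i)|01⟩ + (-0.03597 - 0.04709i)|10⟩ + (-0.06946 + 0.01105i)|11⟩

C-H leaves the control-|0⟩ kets |00⟩, |01⟩ unchanged and applies H to qubit 1 on the control-|1⟩ pair (|10⟩, |11⟩).
H = [[1/√2, 1/√2], [1/√2, -1/√2]].
With a = amp(|10⟩) = (-0.07455 - 0.02549i) and b = amp(|11⟩) = (0.02368 - 0.04111i):
new amp(|10⟩) = (1/√2)·a + (1/√2)·b = (-0.03597 - 0.04709i)
new amp(|11⟩) = (1/√2)·a + (-1/√2)·b = (-0.06946 + 0.01105i)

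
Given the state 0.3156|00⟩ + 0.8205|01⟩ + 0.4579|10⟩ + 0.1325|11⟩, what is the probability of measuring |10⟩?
0.2097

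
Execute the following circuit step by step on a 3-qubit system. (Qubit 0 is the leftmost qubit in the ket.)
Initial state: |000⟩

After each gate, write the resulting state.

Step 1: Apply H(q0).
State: 1/√2|000⟩ + 1/√2|100⟩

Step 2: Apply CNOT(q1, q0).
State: 1/√2|000⟩ + 1/√2|100⟩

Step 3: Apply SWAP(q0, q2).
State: 1/√2|000⟩ + 1/√2|001⟩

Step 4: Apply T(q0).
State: 1/√2|000⟩ + 1/√2|001⟩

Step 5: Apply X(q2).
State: 1/√2|000⟩ + 1/√2|001⟩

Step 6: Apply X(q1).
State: 1/√2|010⟩ + 1/√2|011⟩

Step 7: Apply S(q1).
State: (1/√2)i|010⟩ + (1/√2)i|011⟩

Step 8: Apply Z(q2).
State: (1/√2)i|010⟩ - (1/√2)i|011⟩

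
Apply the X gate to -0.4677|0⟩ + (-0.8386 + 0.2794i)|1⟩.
(-0.8386 + 0.2794i)|0⟩ - 0.4677|1⟩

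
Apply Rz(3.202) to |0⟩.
(-0.0302 - 0.9995i)|0⟩

Rz(3.202) = [[e^(−iθ/2), 0], [0, e^(iθ/2)]] with e^(±iθ/2) = cos(θ/2) ± i·sin(θ/2); θ = 3.202, cos(θ/2) ≈ -0.0301991, sin(θ/2) ≈ 0.999544.
With a = amp(|0⟩) = 1 and b = amp(|1⟩) = 0:
new amp(|0⟩) = (-0.0301991 - 0.999544i)·a = (-0.0302 - 0.9995i)
new amp(|1⟩) = (-0.0301991 + 0.999544i)·b = 0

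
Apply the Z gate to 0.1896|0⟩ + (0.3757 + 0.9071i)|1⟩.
0.1896|0⟩ + (-0.3757 - 0.9071i)|1⟩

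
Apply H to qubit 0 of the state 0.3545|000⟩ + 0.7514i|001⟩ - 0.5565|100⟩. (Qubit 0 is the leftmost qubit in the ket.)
-0.1428|000⟩ + 0.5313i|001⟩ + 0.6442|100⟩ + 0.5313i|101⟩

H on qubit 0 mixes each pair of kets that differ only in qubit 0: amplitudes (a, b) of (|…0…⟩, |…1…⟩) become ((a + b)/√2, (a − b)/√2). Kets absent from the input have amplitude 0.
(|000⟩, |100⟩): (a, b) = (0.3545, -0.5565) → (-0.1428, 0.6442)
(|001⟩, |101⟩): (a, b) = (0.7514i, 0) → (0.5313i, 0.5313i)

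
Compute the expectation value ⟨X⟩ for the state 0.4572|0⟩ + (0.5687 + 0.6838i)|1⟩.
0.52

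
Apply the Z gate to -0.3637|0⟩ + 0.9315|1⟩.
-0.3637|0⟩ - 0.9315|1⟩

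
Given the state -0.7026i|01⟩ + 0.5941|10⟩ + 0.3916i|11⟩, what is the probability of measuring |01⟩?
0.4936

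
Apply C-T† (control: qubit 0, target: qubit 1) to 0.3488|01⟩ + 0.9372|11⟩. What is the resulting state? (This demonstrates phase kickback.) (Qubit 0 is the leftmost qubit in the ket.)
0.3488|01⟩ + (0.6627 - 0.6627i)|11⟩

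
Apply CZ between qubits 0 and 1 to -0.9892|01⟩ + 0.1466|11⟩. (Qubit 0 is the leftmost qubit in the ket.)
-0.9892|01⟩ - 0.1466|11⟩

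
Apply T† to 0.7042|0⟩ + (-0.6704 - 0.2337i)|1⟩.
0.7042|0⟩ + (-0.6393 + 0.3088i)|1⟩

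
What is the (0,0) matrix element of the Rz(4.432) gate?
(-0.6014 - 0.799i)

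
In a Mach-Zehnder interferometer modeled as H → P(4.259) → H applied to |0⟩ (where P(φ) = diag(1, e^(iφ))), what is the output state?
(0.281 - 0.4495i)|0⟩ + (0.719 + 0.4495i)|1⟩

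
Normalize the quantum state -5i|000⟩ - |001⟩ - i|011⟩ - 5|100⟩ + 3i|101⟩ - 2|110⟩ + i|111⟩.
-0.6155i|000⟩ - 0.1231|001⟩ - 0.1231i|011⟩ - 0.6155|100⟩ + 0.3693i|101⟩ - 0.2462|110⟩ + 0.1231i|111⟩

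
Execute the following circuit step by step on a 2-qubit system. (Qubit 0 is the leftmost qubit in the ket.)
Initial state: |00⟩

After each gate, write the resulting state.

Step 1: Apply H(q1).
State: 1/√2|00⟩ + 1/√2|01⟩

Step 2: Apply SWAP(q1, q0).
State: 1/√2|00⟩ + 1/√2|10⟩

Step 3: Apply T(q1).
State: 1/√2|00⟩ + 1/√2|10⟩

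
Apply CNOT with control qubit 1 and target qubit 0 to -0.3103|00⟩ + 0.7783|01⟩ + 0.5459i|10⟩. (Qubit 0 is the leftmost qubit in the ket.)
-0.3103|00⟩ + 0.5459i|10⟩ + 0.7783|11⟩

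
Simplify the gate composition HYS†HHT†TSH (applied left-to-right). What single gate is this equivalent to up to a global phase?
Y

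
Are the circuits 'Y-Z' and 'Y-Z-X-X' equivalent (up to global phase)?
Yes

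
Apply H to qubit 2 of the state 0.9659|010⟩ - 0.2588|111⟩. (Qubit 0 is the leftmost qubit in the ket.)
0.683|010⟩ + 0.683|011⟩ - 0.183|110⟩ + 0.183|111⟩

H on qubit 2 mixes each pair of kets that differ only in qubit 2: amplitudes (a, b) of (|…0…⟩, |…1…⟩) become ((a + b)/√2, (a − b)/√2). Kets absent from the input have amplitude 0.
(|010⟩, |011⟩): (a, b) = (0.9659, 0) → (0.683, 0.683)
(|110⟩, |111⟩): (a, b) = (0, -0.2588) → (-0.183, 0.183)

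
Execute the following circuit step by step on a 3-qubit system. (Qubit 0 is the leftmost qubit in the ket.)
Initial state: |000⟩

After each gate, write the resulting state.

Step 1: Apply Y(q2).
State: i|001⟩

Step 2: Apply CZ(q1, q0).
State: i|001⟩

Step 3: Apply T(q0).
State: i|001⟩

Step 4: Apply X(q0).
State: i|101⟩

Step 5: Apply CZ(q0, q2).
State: -i|101⟩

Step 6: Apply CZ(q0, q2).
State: i|101⟩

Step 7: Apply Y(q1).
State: -|111⟩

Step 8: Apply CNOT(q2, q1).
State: -|101⟩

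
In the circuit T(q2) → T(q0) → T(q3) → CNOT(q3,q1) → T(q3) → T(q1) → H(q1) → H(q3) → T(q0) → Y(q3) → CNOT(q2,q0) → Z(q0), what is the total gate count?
12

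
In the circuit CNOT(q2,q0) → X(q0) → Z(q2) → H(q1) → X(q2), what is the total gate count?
5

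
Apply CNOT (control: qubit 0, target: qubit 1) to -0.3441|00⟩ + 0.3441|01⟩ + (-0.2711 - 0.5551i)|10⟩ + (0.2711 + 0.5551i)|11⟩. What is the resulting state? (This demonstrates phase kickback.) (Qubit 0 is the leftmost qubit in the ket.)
-0.3441|00⟩ + 0.3441|01⟩ + (0.2711 + 0.5551i)|10⟩ + (-0.2711 - 0.5551i)|11⟩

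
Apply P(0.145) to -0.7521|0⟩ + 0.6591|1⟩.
-0.7521|0⟩ + (0.6522 + 0.09523i)|1⟩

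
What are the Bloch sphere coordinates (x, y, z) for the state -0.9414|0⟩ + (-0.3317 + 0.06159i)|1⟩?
(0.6245, -0.116, 0.7724)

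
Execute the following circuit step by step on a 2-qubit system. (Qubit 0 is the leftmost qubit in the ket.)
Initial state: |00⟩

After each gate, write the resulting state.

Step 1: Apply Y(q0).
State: i|10⟩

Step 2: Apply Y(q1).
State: -|11⟩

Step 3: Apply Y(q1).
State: i|10⟩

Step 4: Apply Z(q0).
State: -i|10⟩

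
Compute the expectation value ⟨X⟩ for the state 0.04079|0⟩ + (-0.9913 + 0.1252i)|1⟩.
-0.08087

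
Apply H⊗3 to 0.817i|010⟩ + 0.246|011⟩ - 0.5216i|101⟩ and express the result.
(0.08697 + 0.1044i)|000⟩ + (-0.08697 + 0.4733i)|001⟩ + (-0.08697 - 0.4733i)|010⟩ + (0.08697 - 0.1044i)|011⟩ + (0.08697 + 0.4733i)|100⟩ + (-0.08697 + 0.1044i)|101⟩ + (-0.08697 - 0.1044i)|110⟩ + (0.08697 - 0.4733i)|111⟩

H⊗3 gives amp(|y⟩) = (1/2√2) Σ_x (−1)^(x·y) amp(|x⟩), where x·y is the number of positions in which both x and y have a 1.
|000⟩: (0.817i + 0.246 - 0.5216i)/(2√2) = (0.08697 + 0.1044i)
|001⟩: (0.817i - 0.246 + 0.5216i)/(2√2) = (-0.08697 + 0.4733i)
|010⟩: (-0.817i - 0.246 - 0.5216i)/(2√2) = (-0.08697 - 0.4733i)
|011⟩: (-0.817i + 0.246 + 0.5216i)/(2√2) = (0.08697 - 0.1044i)
|100⟩: (0.817i + 0.246 + 0.5216i)/(2√2) = (0.08697 + 0.4733i)
|101⟩: (0.817i - 0.246 - 0.5216i)/(2√2) = (-0.08697 + 0.1044i)
|110⟩: (-0.817i - 0.246 + 0.5216i)/(2√2) = (-0.08697 - 0.1044i)
|111⟩: (-0.817i + 0.246 - 0.5216i)/(2√2) = (0.08697 - 0.4733i)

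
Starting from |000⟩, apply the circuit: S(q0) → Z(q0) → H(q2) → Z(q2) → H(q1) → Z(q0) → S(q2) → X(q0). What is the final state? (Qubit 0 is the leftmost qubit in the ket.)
1/2|100⟩ - (1/2)i|101⟩ + 1/2|110⟩ - (1/2)i|111⟩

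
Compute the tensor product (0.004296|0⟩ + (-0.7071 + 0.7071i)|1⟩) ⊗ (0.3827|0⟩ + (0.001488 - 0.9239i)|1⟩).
0.001644|00⟩ + (0.000006392 - 0.003969i)|01⟩ + (-0.2706 + 0.2706i)|10⟩ + (0.6522 + 0.6543i)|11⟩

amp(|b₁b₂…⟩) = product of the factor amplitudes for bits b₁, b₂, …; only kets whose every factor amplitude is nonzero survive.
|00⟩: (0.004296)(0.3827) = 0.001644
|01⟩: (0.004296)(0.001488 - 0.9239i) = (0.000006392 - 0.003969i)
|10⟩: (-0.7071 + 0.7071i)(0.3827) = (-0.2706 + 0.2706i)
|11⟩: (-0.7071 + 0.7071i)(0.001488 - 0.9239i) = (0.6522 + 0.6543i)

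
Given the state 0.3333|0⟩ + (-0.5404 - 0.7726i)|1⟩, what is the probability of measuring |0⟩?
0.1111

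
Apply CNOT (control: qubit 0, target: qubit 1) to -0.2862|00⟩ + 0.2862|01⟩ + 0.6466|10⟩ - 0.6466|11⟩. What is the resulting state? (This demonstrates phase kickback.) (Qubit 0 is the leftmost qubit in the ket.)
-0.2862|00⟩ + 0.2862|01⟩ - 0.6466|10⟩ + 0.6466|11⟩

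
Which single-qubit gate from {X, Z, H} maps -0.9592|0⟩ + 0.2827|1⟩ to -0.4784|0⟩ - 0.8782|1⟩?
H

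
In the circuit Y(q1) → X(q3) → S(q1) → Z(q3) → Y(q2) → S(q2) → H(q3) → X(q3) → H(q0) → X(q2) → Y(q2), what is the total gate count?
11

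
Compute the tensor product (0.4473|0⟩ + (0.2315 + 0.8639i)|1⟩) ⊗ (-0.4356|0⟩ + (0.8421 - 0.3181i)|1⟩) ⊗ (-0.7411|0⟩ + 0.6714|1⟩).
0.1444|000⟩ - 0.1308|001⟩ + (-0.2792 + 0.1054i)|010⟩ + (0.2529 - 0.09553i)|011⟩ + (0.07473 + 0.2789i)|100⟩ + (-0.0677 - 0.2527i)|101⟩ + (-0.3481 - 0.4846i)|110⟩ + (0.3154 + 0.439i)|111⟩

amp(|b₁b₂…⟩) = product of the factor amplitudes for bits b₁, b₂, …; only kets whose every factor amplitude is nonzero survive.
|000⟩: (0.4473)(-0.4356)(-0.7411) = 0.1444
|001⟩: (0.4473)(-0.4356)(0.6714) = -0.1308
|010⟩: (0.4473)(0.8421 - 0.3181i)(-0.7411) = (-0.2792 + 0.1054i)
|011⟩: (0.4473)(0.8421 - 0.3181i)(0.6714) = (0.2529 - 0.09553i)
|100⟩: (0.2315 + 0.8639i)(-0.4356)(-0.7411) = (0.07473 + 0.2789i)
|101⟩: (0.2315 + 0.8639i)(-0.4356)(0.6714) = (-0.0677 - 0.2527i)
|110⟩: (0.2315 + 0.8639i)(0.8421 - 0.3181i)(-0.7411) = (-0.3481 - 0.4846i)
|111⟩: (0.2315 + 0.8639i)(0.8421 - 0.3181i)(0.6714) = (0.3154 + 0.439i)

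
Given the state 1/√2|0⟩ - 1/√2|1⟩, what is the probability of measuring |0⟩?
1/2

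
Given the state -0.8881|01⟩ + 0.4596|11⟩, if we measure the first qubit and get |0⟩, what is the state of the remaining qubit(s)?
-|1⟩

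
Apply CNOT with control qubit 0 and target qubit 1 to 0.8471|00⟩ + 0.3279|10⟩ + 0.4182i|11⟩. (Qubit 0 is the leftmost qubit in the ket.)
0.8471|00⟩ + 0.4182i|10⟩ + 0.3279|11⟩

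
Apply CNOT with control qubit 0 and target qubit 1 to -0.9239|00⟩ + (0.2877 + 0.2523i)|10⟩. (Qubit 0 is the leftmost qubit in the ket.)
-0.9239|00⟩ + (0.2877 + 0.2523i)|11⟩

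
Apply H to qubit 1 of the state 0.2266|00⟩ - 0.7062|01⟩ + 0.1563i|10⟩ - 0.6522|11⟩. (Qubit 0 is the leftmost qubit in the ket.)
-0.3391|00⟩ + 0.6596|01⟩ + (-0.4612 + 0.1105i)|10⟩ + (0.4612 + 0.1105i)|11⟩

H on qubit 1 mixes each pair of kets that differ only in qubit 1: amplitudes (a, b) of (|…0…⟩, |…1…⟩) become ((a + b)/√2, (a − b)/√2). Kets absent from the input have amplitude 0.
(|00⟩, |01⟩): (a, b) = (0.2266, -0.7062) → (-0.3391, 0.6596)
(|10⟩, |11⟩): (a, b) = (0.1563i, -0.6522) → ((-0.4612 + 0.1105i), (0.4612 + 0.1105i))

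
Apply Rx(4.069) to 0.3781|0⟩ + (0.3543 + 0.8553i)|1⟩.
(0.5959 - 0.3169i)|0⟩ + (-0.1585 - 0.7207i)|1⟩

Rx(4.069) = [[cos(θ/2), −i·sin(θ/2)], [−i·sin(θ/2), cos(θ/2)]]; θ = 4.069, cos(θ/2) ≈ -0.447264, sin(θ/2) ≈ 0.894402.
With a = amp(|0⟩) = 0.3781 and b = amp(|1⟩) = (0.3543 + 0.8553i):
new amp(|0⟩) = (-0.447264)·a + (-0.894402i)·b = (0.5959 - 0.3169i)
new amp(|1⟩) = (-0.894402i)·a + (-0.447264)·b = (-0.1585 - 0.7207i)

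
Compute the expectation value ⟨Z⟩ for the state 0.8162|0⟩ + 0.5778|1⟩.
0.3323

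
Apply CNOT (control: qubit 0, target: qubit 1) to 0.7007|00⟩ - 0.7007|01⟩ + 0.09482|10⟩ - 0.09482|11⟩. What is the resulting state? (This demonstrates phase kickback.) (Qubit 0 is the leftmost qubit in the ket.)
0.7007|00⟩ - 0.7007|01⟩ - 0.09482|10⟩ + 0.09482|11⟩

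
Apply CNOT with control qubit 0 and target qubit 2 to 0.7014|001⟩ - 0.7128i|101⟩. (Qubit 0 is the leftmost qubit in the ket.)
0.7014|001⟩ - 0.7128i|100⟩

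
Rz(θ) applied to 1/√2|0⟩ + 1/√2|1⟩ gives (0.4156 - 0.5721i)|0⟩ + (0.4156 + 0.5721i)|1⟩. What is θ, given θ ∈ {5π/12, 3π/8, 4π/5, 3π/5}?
3π/5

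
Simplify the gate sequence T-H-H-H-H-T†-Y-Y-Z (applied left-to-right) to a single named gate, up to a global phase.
Z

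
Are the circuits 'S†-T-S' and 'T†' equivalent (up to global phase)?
No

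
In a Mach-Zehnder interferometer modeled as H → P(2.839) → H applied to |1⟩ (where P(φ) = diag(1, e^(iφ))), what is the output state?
(0.9773 - 0.149i)|0⟩ + (0.02272 + 0.149i)|1⟩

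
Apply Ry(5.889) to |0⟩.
-0.9806|0⟩ + 0.1958|1⟩

Ry(5.889) = [[cos(θ/2), −sin(θ/2)], [sin(θ/2), cos(θ/2)]]; θ = 5.889, cos(θ/2) ≈ -0.98064, sin(θ/2) ≈ 0.195819.
With a = amp(|0⟩) = 1 and b = amp(|1⟩) = 0:
new amp(|0⟩) = (-0.98064)·a + (-0.195819)·b = -0.9806
new amp(|1⟩) = (0.195819)·a + (-0.98064)·b = 0.1958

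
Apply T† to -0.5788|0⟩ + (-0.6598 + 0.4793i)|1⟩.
-0.5788|0⟩ + (-0.1276 + 0.8055i)|1⟩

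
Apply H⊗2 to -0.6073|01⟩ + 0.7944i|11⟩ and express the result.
(-0.3037 + 0.3972i)|00⟩ + (0.3037 - 0.3972i)|01⟩ + (-0.3037 - 0.3972i)|10⟩ + (0.3037 + 0.3972i)|11⟩

H⊗2 gives amp(|y⟩) = (1/2) Σ_x (−1)^(x·y) amp(|x⟩), where x·y is the number of positions in which both x and y have a 1.
|00⟩: (-0.6073 + 0.7944i)/2 = (-0.3037 + 0.3972i)
|01⟩: (0.6073 - 0.7944i)/2 = (0.3037 - 0.3972i)
|10⟩: (-0.6073 - 0.7944i)/2 = (-0.3037 - 0.3972i)
|11⟩: (0.6073 + 0.7944i)/2 = (0.3037 + 0.3972i)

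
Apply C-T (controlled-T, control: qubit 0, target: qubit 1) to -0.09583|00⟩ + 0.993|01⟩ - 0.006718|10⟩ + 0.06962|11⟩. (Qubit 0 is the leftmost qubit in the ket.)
-0.09583|00⟩ + 0.993|01⟩ - 0.006718|10⟩ + (0.04923 + 0.04923i)|11⟩

C-T leaves the control-|0⟩ kets |00⟩, |01⟩ unchanged and applies T to qubit 1 on the control-|1⟩ pair (|10⟩, |11⟩).
T = [[1, 0], [0, (1/√2 + (1/√2)i)]].
With a = amp(|10⟩) = -0.006718 and b = amp(|11⟩) = 0.06962:
new amp(|10⟩) = (1)·a = -0.006718
new amp(|11⟩) = (1/√2 + (1/√2)i)·b = (0.04923 + 0.04923i)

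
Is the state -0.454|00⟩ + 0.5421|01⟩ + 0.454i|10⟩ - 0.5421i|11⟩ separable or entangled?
Separable

Writing the state as a|00⟩ + b|01⟩ + c|10⟩ + d|11⟩, it is a product state iff ad − bc = 0.
Here (a, b, c, d) = (-0.454, 0.5421, 0.454i, -0.5421i): ad − bc = (-0.454)(-0.5421i) − (0.5421)(0.454i) = 0, so the state is separable.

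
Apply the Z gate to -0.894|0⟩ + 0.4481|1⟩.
-0.894|0⟩ - 0.4481|1⟩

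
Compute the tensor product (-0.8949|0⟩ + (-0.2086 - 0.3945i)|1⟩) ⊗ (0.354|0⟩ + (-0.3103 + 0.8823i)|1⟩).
-0.3168|00⟩ + (0.2777 - 0.7896i)|01⟩ + (-0.07384 - 0.1397i)|10⟩ + (0.4128 - 0.06163i)|11⟩

amp(|b₁b₂…⟩) = product of the factor amplitudes for bits b₁, b₂, …; only kets whose every factor amplitude is nonzero survive.
|00⟩: (-0.8949)(0.354) = -0.3168
|01⟩: (-0.8949)(-0.3103 + 0.8823i) = (0.2777 - 0.7896i)
|10⟩: (-0.2086 - 0.3945i)(0.354) = (-0.07384 - 0.1397i)
|11⟩: (-0.2086 - 0.3945i)(-0.3103 + 0.8823i) = (0.4128 - 0.06163i)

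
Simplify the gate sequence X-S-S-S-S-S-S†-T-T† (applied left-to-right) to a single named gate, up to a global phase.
X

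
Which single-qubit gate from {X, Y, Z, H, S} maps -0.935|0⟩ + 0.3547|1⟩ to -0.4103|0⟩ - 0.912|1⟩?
H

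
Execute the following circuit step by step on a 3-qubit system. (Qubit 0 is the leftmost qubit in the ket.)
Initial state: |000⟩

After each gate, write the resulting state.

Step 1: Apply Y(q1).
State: i|010⟩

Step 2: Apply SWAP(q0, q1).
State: i|100⟩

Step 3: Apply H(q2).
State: (1/√2)i|100⟩ + (1/√2)i|101⟩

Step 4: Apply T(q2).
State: (1/√2)i|100⟩ + (-1/2 + (1/2)i)|101⟩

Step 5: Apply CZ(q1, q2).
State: (1/√2)i|100⟩ + (-1/2 + (1/2)i)|101⟩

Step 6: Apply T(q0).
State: (-1/2 + (1/2)i)|100⟩ - 1/√2|101⟩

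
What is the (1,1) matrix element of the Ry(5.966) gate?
-0.9875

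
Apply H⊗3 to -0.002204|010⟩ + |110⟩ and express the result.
0.3528|000⟩ + 0.3528|001⟩ - 0.3528|010⟩ - 0.3528|011⟩ - 0.3543|100⟩ - 0.3543|101⟩ + 0.3543|110⟩ + 0.3543|111⟩

H⊗3 gives amp(|y⟩) = (1/2√2) Σ_x (−1)^(x·y) amp(|x⟩), where x·y is the number of positions in which both x and y have a 1.
|000⟩: (-0.002204 + 1)/(2√2) = 0.3528
|001⟩: (-0.002204 + 1)/(2√2) = 0.3528
|010⟩: (0.002204 - 1)/(2√2) = -0.3528
|011⟩: (0.002204 - 1)/(2√2) = -0.3528
|100⟩: (-0.002204 - 1)/(2√2) = -0.3543
|101⟩: (-0.002204 - 1)/(2√2) = -0.3543
|110⟩: (0.002204 + 1)/(2√2) = 0.3543
|111⟩: (0.002204 + 1)/(2√2) = 0.3543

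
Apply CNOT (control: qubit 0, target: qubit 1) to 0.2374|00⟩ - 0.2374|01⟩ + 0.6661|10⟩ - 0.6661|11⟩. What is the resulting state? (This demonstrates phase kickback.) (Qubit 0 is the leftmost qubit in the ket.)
0.2374|00⟩ - 0.2374|01⟩ - 0.6661|10⟩ + 0.6661|11⟩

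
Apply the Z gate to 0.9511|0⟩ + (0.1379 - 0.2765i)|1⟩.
0.9511|0⟩ + (-0.1379 + 0.2765i)|1⟩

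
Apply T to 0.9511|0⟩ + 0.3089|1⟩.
0.9511|0⟩ + (0.2184 + 0.2184i)|1⟩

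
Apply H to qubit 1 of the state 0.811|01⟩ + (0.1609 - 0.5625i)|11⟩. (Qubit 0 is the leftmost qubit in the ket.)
0.5735|00⟩ - 0.5735|01⟩ + (0.1138 - 0.3977i)|10⟩ + (-0.1138 + 0.3977i)|11⟩

H on qubit 1 mixes each pair of kets that differ only in qubit 1: amplitudes (a, b) of (|…0…⟩, |…1…⟩) become ((a + b)/√2, (a − b)/√2). Kets absent from the input have amplitude 0.
(|00⟩, |01⟩): (a, b) = (0, 0.811) → (0.5735, -0.5735)
(|10⟩, |11⟩): (a, b) = (0, (0.1609 - 0.5625i)) → ((0.1138 - 0.3977i), (-0.1138 + 0.3977i))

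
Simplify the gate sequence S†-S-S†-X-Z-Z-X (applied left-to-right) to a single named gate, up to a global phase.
S†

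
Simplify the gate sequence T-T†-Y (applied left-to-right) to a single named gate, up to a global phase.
Y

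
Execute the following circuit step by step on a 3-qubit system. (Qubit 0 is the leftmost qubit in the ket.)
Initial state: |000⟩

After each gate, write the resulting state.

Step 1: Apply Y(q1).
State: i|010⟩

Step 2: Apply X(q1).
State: i|000⟩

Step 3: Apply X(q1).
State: i|010⟩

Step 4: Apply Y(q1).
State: |000⟩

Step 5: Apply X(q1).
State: |010⟩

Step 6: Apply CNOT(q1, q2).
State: |011⟩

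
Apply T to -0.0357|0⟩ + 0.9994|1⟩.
-0.0357|0⟩ + (0.7067 + 0.7067i)|1⟩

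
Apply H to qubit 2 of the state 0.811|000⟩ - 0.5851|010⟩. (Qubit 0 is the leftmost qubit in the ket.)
0.5735|000⟩ + 0.5735|001⟩ - 0.4137|010⟩ - 0.4137|011⟩

H on qubit 2 mixes each pair of kets that differ only in qubit 2: amplitudes (a, b) of (|…0…⟩, |…1…⟩) become ((a + b)/√2, (a − b)/√2). Kets absent from the input have amplitude 0.
(|000⟩, |001⟩): (a, b) = (0.811, 0) → (0.5735, 0.5735)
(|010⟩, |011⟩): (a, b) = (-0.5851, 0) → (-0.4137, -0.4137)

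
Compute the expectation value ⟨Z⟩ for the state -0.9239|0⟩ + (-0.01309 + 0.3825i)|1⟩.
0.7071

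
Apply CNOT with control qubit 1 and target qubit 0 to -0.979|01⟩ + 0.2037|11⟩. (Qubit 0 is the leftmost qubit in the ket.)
0.2037|01⟩ - 0.979|11⟩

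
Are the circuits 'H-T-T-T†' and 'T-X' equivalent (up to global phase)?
No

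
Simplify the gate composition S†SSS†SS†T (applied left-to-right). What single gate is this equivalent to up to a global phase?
T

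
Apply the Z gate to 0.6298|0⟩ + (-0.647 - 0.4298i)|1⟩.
0.6298|0⟩ + (0.647 + 0.4298i)|1⟩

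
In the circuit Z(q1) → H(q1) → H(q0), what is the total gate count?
3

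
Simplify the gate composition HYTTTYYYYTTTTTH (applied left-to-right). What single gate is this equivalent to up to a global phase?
Y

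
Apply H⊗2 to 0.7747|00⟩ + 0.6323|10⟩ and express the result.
0.7035|00⟩ + 0.7035|01⟩ + 0.0712|10⟩ + 0.0712|11⟩

H⊗2 gives amp(|y⟩) = (1/2) Σ_x (−1)^(x·y) amp(|x⟩), where x·y is the number of positions in which both x and y have a 1.
|00⟩: (0.7747 + 0.6323)/2 = 0.7035
|01⟩: (0.7747 + 0.6323)/2 = 0.7035
|10⟩: (0.7747 - 0.6323)/2 = 0.0712
|11⟩: (0.7747 - 0.6323)/2 = 0.0712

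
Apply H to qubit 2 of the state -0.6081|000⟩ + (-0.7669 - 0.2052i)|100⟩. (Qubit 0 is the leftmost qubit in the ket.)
-0.43|000⟩ - 0.43|001⟩ + (-0.5423 - 0.1451i)|100⟩ + (-0.5423 - 0.1451i)|101⟩

H on qubit 2 mixes each pair of kets that differ only in qubit 2: amplitudes (a, b) of (|…0…⟩, |…1…⟩) become ((a + b)/√2, (a − b)/√2). Kets absent from the input have amplitude 0.
(|000⟩, |001⟩): (a, b) = (-0.6081, 0) → (-0.43, -0.43)
(|100⟩, |101⟩): (a, b) = ((-0.7669 - 0.2052i), 0) → ((-0.5423 - 0.1451i), (-0.5423 - 0.1451i))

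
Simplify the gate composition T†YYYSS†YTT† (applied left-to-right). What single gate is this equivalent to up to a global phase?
T†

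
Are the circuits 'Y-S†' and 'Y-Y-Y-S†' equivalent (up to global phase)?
Yes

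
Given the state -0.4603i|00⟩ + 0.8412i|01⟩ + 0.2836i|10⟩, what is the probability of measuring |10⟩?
0.08043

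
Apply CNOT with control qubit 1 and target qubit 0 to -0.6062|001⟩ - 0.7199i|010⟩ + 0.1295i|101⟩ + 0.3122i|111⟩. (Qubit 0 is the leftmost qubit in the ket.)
-0.6062|001⟩ + 0.3122i|011⟩ + 0.1295i|101⟩ - 0.7199i|110⟩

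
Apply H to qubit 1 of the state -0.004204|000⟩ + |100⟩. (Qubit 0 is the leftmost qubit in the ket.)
-0.002973|000⟩ - 0.002973|010⟩ + 1/√2|100⟩ + 1/√2|110⟩

H on qubit 1 mixes each pair of kets that differ only in qubit 1: amplitudes (a, b) of (|…0…⟩, |…1…⟩) become ((a + b)/√2, (a − b)/√2). Kets absent from the input have amplitude 0.
(|000⟩, |010⟩): (a, b) = (-0.004204, 0) → (-0.002973, -0.002973)
(|100⟩, |110⟩): (a, b) = (1, 0) → (1/√2, 1/√2)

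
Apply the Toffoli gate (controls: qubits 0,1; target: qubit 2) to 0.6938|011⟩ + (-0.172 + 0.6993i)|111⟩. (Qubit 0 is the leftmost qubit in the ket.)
0.6938|011⟩ + (-0.172 + 0.6993i)|110⟩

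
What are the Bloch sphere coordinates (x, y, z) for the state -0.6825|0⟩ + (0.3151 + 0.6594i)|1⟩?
(-0.4301, -0.9001, -0.06829)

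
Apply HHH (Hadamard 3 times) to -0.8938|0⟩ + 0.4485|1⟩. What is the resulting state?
-0.3149|0⟩ - 0.9491|1⟩

H² = I, so H^3 = H: a single Hadamard. With (a, b) = (-0.8938, 0.4485), H gives ((a + b)/√2, (a − b)/√2) = (-0.3149, -0.9491).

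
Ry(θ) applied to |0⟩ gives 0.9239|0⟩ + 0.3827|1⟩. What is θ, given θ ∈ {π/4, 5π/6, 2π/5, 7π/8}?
π/4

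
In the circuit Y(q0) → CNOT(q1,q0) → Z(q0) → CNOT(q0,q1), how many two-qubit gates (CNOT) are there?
2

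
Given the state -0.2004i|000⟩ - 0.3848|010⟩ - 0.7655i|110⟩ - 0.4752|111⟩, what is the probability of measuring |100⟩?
0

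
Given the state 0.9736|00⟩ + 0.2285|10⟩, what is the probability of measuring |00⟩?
0.9479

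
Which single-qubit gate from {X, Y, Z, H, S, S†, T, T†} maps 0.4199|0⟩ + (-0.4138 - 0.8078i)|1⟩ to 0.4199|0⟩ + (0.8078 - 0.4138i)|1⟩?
S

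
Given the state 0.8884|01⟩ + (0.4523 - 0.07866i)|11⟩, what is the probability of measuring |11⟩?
0.2108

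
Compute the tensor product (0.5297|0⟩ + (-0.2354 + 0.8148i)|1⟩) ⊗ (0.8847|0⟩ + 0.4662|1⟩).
0.4686|00⟩ + 0.2469|01⟩ + (-0.2083 + 0.7209i)|10⟩ + (-0.1097 + 0.3799i)|11⟩

amp(|b₁b₂…⟩) = product of the factor amplitudes for bits b₁, b₂, …; only kets whose every factor amplitude is nonzero survive.
|00⟩: (0.5297)(0.8847) = 0.4686
|01⟩: (0.5297)(0.4662) = 0.2469
|10⟩: (-0.2354 + 0.8148i)(0.8847) = (-0.2083 + 0.7209i)
|11⟩: (-0.2354 + 0.8148i)(0.4662) = (-0.1097 + 0.3799i)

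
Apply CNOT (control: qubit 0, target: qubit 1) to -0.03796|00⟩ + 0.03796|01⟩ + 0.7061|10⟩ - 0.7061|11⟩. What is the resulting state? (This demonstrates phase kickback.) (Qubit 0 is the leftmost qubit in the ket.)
-0.03796|00⟩ + 0.03796|01⟩ - 0.7061|10⟩ + 0.7061|11⟩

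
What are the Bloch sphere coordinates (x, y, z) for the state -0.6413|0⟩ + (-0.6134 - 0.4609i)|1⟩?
(0.7867, 0.5912, -0.1774)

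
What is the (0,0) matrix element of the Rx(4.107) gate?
-0.4642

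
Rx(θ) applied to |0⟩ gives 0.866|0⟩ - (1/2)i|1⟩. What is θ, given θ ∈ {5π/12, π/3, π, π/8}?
π/3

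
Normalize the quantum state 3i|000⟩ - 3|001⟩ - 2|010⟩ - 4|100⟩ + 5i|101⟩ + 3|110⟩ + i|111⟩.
0.3511i|000⟩ - 0.3511|001⟩ - 0.2341|010⟩ - 0.4682|100⟩ + 0.5852i|101⟩ + 0.3511|110⟩ + 0.117i|111⟩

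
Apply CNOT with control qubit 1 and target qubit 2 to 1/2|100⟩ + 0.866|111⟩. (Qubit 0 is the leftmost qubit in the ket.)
1/2|100⟩ + 0.866|110⟩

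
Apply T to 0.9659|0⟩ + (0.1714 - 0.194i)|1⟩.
0.9659|0⟩ + (0.2584 - 0.01598i)|1⟩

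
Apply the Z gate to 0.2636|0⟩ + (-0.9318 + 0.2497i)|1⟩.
0.2636|0⟩ + (0.9318 - 0.2497i)|1⟩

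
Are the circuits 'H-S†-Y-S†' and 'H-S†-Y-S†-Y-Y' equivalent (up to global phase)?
Yes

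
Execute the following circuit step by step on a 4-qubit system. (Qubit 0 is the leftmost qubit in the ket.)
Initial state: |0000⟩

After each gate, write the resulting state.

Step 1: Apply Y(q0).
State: i|1000⟩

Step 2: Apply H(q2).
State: (1/√2)i|1000⟩ + (1/√2)i|1010⟩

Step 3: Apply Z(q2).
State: (1/√2)i|1000⟩ - (1/√2)i|1010⟩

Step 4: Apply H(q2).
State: i|1010⟩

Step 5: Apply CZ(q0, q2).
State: -i|1010⟩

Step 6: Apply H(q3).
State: -(1/√2)i|1010⟩ - (1/√2)i|1011⟩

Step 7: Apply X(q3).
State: -(1/√2)i|1010⟩ - (1/√2)i|1011⟩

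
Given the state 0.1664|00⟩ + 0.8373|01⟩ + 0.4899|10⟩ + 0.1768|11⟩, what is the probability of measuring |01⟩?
0.7011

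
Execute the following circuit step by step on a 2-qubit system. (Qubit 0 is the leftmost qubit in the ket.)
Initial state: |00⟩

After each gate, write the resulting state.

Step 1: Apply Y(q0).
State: i|10⟩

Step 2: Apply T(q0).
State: (-1/√2 + (1/√2)i)|10⟩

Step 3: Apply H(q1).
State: (-1/2 + (1/2)i)|10⟩ + (-1/2 + (1/2)i)|11⟩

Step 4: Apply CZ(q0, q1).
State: (-1/2 + (1/2)i)|10⟩ + (1/2 - (1/2)i)|11⟩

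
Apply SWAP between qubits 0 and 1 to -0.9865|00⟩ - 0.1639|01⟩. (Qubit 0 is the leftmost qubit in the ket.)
-0.9865|00⟩ - 0.1639|10⟩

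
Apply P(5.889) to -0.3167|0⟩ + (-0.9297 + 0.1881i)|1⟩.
-0.3167|0⟩ + (-0.7862 + 0.5307i)|1⟩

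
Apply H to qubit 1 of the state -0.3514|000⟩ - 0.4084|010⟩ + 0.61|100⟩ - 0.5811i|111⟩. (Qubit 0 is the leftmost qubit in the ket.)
-0.5373|000⟩ + 0.04031|010⟩ + 0.4313|100⟩ - 0.4109i|101⟩ + 0.4313|110⟩ + 0.4109i|111⟩

H on qubit 1 mixes each pair of kets that differ only in qubit 1: amplitudes (a, b) of (|…0…⟩, |…1…⟩) become ((a + b)/√2, (a − b)/√2). Kets absent from the input have amplitude 0.
(|000⟩, |010⟩): (a, b) = (-0.3514, -0.4084) → (-0.5373, 0.04031)
(|100⟩, |110⟩): (a, b) = (0.61, 0) → (0.4313, 0.4313)
(|101⟩, |111⟩): (a, b) = (0, -0.5811i) → (-0.4109i, 0.4109i)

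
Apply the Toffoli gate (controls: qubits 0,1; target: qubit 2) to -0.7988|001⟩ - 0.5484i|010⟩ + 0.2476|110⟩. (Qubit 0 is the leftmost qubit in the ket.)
-0.7988|001⟩ - 0.5484i|010⟩ + 0.2476|111⟩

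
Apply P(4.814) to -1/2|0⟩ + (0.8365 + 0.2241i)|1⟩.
-1/2|0⟩ + (0.3078 - 0.8095i)|1⟩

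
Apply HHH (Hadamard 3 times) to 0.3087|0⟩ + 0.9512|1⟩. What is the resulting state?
0.8909|0⟩ - 0.4543|1⟩

H² = I, so H^3 = H: a single Hadamard. With (a, b) = (0.3087, 0.9512), H gives ((a + b)/√2, (a − b)/√2) = (0.8909, -0.4543).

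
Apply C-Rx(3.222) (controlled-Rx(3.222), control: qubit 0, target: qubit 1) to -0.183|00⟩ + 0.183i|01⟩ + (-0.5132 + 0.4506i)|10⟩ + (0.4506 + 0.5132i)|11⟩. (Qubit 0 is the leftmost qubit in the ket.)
-0.183|00⟩ + 0.183i|01⟩ + (0.5334 - 0.4683i)|10⟩ + (0.4321 + 0.4922i)|11⟩

C-Rx(3.222) leaves the control-|0⟩ kets |00⟩, |01⟩ unchanged and applies Rx(3.222) to qubit 1 on the control-|1⟩ pair (|10⟩, |11⟩).
Rx(3.222) = [[cos(θ/2), −i·sin(θ/2)], [−i·sin(θ/2), cos(θ/2)]]; θ = 3.222, cos(θ/2) ≈ -0.0401928, sin(θ/2) ≈ 0.999192.
With a = amp(|10⟩) = (-0.5132 + 0.4506i) and b = amp(|11⟩) = (0.4506 + 0.5132i):
new amp(|10⟩) = (-0.0401928)·a + (-0.999192i)·b = (0.5334 - 0.4683i)
new amp(|11⟩) = (-0.999192i)·a + (-0.0401928)·b = (0.4321 + 0.4922i)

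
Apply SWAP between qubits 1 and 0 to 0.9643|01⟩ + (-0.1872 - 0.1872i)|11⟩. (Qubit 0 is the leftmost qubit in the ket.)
0.9643|10⟩ + (-0.1872 - 0.1872i)|11⟩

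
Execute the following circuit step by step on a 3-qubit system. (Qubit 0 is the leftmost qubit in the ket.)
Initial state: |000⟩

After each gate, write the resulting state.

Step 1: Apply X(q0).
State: |100⟩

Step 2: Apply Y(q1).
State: i|110⟩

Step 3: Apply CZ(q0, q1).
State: -i|110⟩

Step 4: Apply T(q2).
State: -i|110⟩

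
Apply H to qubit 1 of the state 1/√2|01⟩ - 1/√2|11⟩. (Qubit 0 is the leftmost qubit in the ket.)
1/2|00⟩ - 1/2|01⟩ - 1/2|10⟩ + 1/2|11⟩

H on qubit 1 mixes each pair of kets that differ only in qubit 1: amplitudes (a, b) of (|…0…⟩, |…1…⟩) become ((a + b)/√2, (a − b)/√2). Kets absent from the input have amplitude 0.
(|00⟩, |01⟩): (a, b) = (0, 1/√2) → (1/2, -1/2)
(|10⟩, |11⟩): (a, b) = (0, -1/√2) → (-1/2, 1/2)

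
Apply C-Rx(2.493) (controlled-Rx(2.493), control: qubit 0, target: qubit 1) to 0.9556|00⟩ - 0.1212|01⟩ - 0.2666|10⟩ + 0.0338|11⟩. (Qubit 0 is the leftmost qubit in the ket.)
0.9556|00⟩ - 0.1212|01⟩ + (-0.08495 - 0.03204i)|10⟩ + (0.01077 + 0.2527i)|11⟩

C-Rx(2.493) leaves the control-|0⟩ kets |00⟩, |01⟩ unchanged and applies Rx(2.493) to qubit 1 on the control-|1⟩ pair (|10⟩, |11⟩).
Rx(2.493) = [[cos(θ/2), −i·sin(θ/2)], [−i·sin(θ/2), cos(θ/2)]]; θ = 2.493, cos(θ/2) ≈ 0.318642, sin(θ/2) ≈ 0.947875.
With a = amp(|10⟩) = -0.2666 and b = amp(|11⟩) = 0.0338:
new amp(|10⟩) = (0.318642)·a + (-0.947875i)·b = (-0.08495 - 0.03204i)
new amp(|11⟩) = (-0.947875i)·a + (0.318642)·b = (0.01077 + 0.2527i)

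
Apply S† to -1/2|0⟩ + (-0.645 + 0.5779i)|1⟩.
-1/2|0⟩ + (0.5779 + 0.645i)|1⟩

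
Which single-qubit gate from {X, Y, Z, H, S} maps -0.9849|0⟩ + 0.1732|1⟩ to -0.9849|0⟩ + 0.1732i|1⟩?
S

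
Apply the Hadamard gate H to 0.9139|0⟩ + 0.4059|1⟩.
0.9332|0⟩ + 0.3592|1⟩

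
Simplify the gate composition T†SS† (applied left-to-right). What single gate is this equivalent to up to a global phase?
T†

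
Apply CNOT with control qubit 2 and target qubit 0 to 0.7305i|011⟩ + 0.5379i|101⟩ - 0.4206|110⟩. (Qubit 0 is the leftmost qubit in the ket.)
0.5379i|001⟩ - 0.4206|110⟩ + 0.7305i|111⟩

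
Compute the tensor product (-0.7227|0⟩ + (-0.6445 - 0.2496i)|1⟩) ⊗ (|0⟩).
-0.7227|00⟩ + (-0.6445 - 0.2496i)|10⟩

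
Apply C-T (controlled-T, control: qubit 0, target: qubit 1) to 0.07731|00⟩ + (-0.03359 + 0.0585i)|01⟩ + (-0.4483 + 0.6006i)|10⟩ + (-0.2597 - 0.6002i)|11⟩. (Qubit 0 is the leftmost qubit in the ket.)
0.07731|00⟩ + (-0.03359 + 0.0585i)|01⟩ + (-0.4483 + 0.6006i)|10⟩ + (0.2408 - 0.608i)|11⟩

C-T leaves the control-|0⟩ kets |00⟩, |01⟩ unchanged and applies T to qubit 1 on the control-|1⟩ pair (|10⟩, |11⟩).
T = [[1, 0], [0, (1/√2 + (1/√2)i)]].
With a = amp(|10⟩) = (-0.4483 + 0.6006i) and b = amp(|11⟩) = (-0.2597 - 0.6002i):
new amp(|10⟩) = (1)·a = (-0.4483 + 0.6006i)
new amp(|11⟩) = (1/√2 + (1/√2)i)·b = (0.2408 - 0.608i)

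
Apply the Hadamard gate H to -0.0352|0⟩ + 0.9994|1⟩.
0.6818|0⟩ - 0.7316|1⟩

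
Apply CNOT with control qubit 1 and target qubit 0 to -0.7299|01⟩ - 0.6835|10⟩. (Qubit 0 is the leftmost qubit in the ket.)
-0.6835|10⟩ - 0.7299|11⟩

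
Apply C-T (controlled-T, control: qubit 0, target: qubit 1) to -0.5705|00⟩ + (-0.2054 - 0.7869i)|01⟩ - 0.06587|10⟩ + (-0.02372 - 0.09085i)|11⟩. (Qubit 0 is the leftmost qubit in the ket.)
-0.5705|00⟩ + (-0.2054 - 0.7869i)|01⟩ - 0.06587|10⟩ + (0.04747 - 0.08101i)|11⟩

C-T leaves the control-|0⟩ kets |00⟩, |01⟩ unchanged and applies T to qubit 1 on the control-|1⟩ pair (|10⟩, |11⟩).
T = [[1, 0], [0, (1/√2 + (1/√2)i)]].
With a = amp(|10⟩) = -0.06587 and b = amp(|11⟩) = (-0.02372 - 0.09085i):
new amp(|10⟩) = (1)·a = -0.06587
new amp(|11⟩) = (1/√2 + (1/√2)i)·b = (0.04747 - 0.08101i)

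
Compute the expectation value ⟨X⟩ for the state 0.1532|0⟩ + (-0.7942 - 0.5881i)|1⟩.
-0.2433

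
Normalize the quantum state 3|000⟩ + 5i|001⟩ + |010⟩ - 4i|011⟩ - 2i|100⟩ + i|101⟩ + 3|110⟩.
0.3721|000⟩ + 0.6202i|001⟩ + 0.124|010⟩ - 0.4961i|011⟩ - 0.2481i|100⟩ + 0.124i|101⟩ + 0.3721|110⟩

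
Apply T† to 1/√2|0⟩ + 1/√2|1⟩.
1/√2|0⟩ + (1/2 - (1/2)i)|1⟩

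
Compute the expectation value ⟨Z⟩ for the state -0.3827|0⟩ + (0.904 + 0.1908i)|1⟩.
-0.7072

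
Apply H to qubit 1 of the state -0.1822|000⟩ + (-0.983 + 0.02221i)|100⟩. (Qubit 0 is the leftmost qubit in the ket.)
-0.1288|000⟩ - 0.1288|010⟩ + (-0.6951 + 0.0157i)|100⟩ + (-0.6951 + 0.0157i)|110⟩

H on qubit 1 mixes each pair of kets that differ only in qubit 1: amplitudes (a, b) of (|…0…⟩, |…1…⟩) become ((a + b)/√2, (a − b)/√2). Kets absent from the input have amplitude 0.
(|000⟩, |010⟩): (a, b) = (-0.1822, 0) → (-0.1288, -0.1288)
(|100⟩, |110⟩): (a, b) = ((-0.983 + 0.02221i), 0) → ((-0.6951 + 0.0157i), (-0.6951 + 0.0157i))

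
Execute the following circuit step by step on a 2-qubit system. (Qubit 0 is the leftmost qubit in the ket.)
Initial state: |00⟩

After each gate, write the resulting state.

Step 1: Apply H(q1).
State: 1/√2|00⟩ + 1/√2|01⟩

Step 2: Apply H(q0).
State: 1/2|00⟩ + 1/2|01⟩ + 1/2|10⟩ + 1/2|11⟩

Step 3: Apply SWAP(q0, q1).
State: 1/2|00⟩ + 1/2|01⟩ + 1/2|10⟩ + 1/2|11⟩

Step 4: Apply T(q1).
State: 1/2|00⟩ + (1/√8 + (1/√8)i)|01⟩ + 1/2|10⟩ + (1/√8 + (1/√8)i)|11⟩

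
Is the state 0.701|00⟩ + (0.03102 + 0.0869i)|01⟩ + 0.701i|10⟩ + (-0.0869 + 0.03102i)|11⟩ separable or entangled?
Separable

Writing the state as a|00⟩ + b|01⟩ + c|10⟩ + d|11⟩, it is a product state iff ad − bc = 0.
Here (a, b, c, d) = (0.701, (0.03102 + 0.0869i), 0.701i, (-0.0869 + 0.03102i)): ad − bc = (0.701)(-0.0869 + 0.03102i) − (0.03102 + 0.0869i)(0.701i) = 0, so the state is separable.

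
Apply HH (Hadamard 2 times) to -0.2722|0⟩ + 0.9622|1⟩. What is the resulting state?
-0.2722|0⟩ + 0.9622|1⟩

H² = I, so an even number of Hadamards cancels: H^2 = I and the state is unchanged.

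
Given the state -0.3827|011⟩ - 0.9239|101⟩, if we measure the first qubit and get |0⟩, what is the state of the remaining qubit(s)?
-|11⟩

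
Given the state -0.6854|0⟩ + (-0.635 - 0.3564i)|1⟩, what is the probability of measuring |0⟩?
0.4698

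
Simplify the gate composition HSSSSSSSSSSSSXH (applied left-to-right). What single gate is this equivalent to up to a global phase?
Z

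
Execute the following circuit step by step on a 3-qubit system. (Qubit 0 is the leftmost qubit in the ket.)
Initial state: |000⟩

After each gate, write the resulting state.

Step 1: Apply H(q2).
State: 1/√2|000⟩ + 1/√2|001⟩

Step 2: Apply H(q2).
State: |000⟩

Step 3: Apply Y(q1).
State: i|010⟩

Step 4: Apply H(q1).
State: (1/√2)i|000⟩ - (1/√2)i|010⟩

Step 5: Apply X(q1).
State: -(1/√2)i|000⟩ + (1/√2)i|010⟩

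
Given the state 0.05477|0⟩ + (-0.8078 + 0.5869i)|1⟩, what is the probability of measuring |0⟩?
0.003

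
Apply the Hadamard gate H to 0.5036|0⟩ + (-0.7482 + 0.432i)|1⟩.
(-0.173 + 0.3055i)|0⟩ + (0.8852 - 0.3055i)|1⟩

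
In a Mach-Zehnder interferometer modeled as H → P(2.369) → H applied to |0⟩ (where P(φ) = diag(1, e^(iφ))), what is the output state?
(0.1419 + 0.349i)|0⟩ + (0.8581 - 0.349i)|1⟩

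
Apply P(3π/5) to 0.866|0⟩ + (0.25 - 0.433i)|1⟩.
0.866|0⟩ + (0.3346 + 0.3716i)|1⟩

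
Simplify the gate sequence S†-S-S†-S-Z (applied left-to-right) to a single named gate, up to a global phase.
Z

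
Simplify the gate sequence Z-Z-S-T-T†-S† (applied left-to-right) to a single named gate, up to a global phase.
I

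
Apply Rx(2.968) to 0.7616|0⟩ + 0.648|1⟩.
(0.06602 - 0.6456i)|0⟩ + (0.05617 - 0.7587i)|1⟩

Rx(2.968) = [[cos(θ/2), −i·sin(θ/2)], [−i·sin(θ/2), cos(θ/2)]]; θ = 2.968, cos(θ/2) ≈ 0.0866874, sin(θ/2) ≈ 0.996236.
With a = amp(|0⟩) = 0.7616 and b = amp(|1⟩) = 0.648:
new amp(|0⟩) = (0.0866874)·a + (-0.996236i)·b = (0.06602 - 0.6456i)
new amp(|1⟩) = (-0.996236i)·a + (0.0866874)·b = (0.05617 - 0.7587i)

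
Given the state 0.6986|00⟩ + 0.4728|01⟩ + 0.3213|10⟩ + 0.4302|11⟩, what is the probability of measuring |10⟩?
0.1032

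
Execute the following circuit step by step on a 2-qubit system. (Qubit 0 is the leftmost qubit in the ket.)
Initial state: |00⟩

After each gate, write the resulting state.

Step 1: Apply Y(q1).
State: i|01⟩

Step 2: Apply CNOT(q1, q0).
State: i|11⟩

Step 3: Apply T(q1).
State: (-1/√2 + (1/√2)i)|11⟩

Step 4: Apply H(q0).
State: (-1/2 + (1/2)i)|01⟩ + (1/2 - (1/2)i)|11⟩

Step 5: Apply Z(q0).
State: (-1/2 + (1/2)i)|01⟩ + (-1/2 + (1/2)i)|11⟩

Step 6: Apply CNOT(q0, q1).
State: (-1/2 + (1/2)i)|01⟩ + (-1/2 + (1/2)i)|10⟩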